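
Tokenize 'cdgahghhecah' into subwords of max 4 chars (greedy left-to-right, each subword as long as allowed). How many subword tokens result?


'cdgahghhecah' has 12 characters.
Chunking with max size 4:
  Chunk 1: 'cdga' (positions 0-3)
  Chunk 2: 'hghh' (positions 4-7)
  Chunk 3: 'ecah' (positions 8-11)
Total chunks: ceil(12 / 4) = 3

3


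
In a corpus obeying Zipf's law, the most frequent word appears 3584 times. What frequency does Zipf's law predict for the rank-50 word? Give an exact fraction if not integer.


Zipf's law: freq(rank) = f1 / rank
f1 = 3584, rank = 50
freq = 3584 / 50
GCD(3584, 50) = 2
Simplified: 1792/25

1792/25


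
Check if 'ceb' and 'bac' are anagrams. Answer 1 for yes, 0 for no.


Sort characters of 'ceb': 'bce'
Sort characters of 'bac': 'abc'
Sorted forms differ -> they are NOT anagrams
Result: 0

0


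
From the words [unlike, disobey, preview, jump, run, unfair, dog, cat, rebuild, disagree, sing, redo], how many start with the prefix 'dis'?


Checking each word for prefix 'dis':
  'unlike' -> no (count: 0)
  'disobey' -> YES, starts with 'dis' (count: 1)
  'preview' -> no (count: 1)
  'jump' -> no (count: 1)
  'run' -> no (count: 1)
  'unfair' -> no (count: 1)
  'dog' -> no (count: 1)
  'cat' -> no (count: 1)
  'rebuild' -> no (count: 1)
  'disagree' -> YES, starts with 'dis' (count: 2)
  'sing' -> no (count: 2)
  'redo' -> no (count: 2)
Total with prefix 'dis': 2

2


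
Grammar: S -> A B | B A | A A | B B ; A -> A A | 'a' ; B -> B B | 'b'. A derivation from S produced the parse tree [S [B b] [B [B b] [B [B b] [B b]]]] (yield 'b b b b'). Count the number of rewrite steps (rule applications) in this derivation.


Every bracketed nonterminal node [X ...] in the tree is produced by exactly one rule application.
Reading the tree off as a leftmost derivation:
  Step 1: S  =>  B B   (applied S -> B B)
  Step 2: B B  =>  b B   (applied B -> b)
  Step 3: b B  =>  b B B   (applied B -> B B)
  Step 4: b B B  =>  b b B   (applied B -> b)
  Step 5: b b B  =>  b b B B   (applied B -> B B)
  Step 6: b b B B  =>  b b b B   (applied B -> b)
  Step 7: b b b B  =>  b b b b   (applied B -> b)
Final yield: b b b b
Total rewrite steps: 7

7


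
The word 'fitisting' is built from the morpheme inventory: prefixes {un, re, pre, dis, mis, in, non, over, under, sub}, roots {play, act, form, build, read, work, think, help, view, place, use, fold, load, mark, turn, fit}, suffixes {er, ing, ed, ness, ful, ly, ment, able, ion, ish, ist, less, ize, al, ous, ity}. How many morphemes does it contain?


Segmenting 'fitisting' against the inventory:
  'fit' -> root (morpheme 1)
  'ist' -> suffix (morpheme 2)
  'ing' -> suffix (morpheme 3)
Total morphemes: 3

3


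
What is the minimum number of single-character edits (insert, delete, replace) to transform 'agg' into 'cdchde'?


Building DP table for s1='agg' (len 3) and s2='cdchde' (len 6):
       c  d  c  h  d  e
    0  1  2  3  4  5  6
  a 1  1  2  3  4  5  6
  g 2  2  2  3  4  5  6
  g 3  3  3  3  4  5  6
Edit distance = dp[3][6] = 6

6


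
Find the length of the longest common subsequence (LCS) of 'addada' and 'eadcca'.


DP table for LCS of 'addada' and 'eadcca':
       e  a  d  c  c  a
    0  0  0  0  0  0  0
  a 0  0  1  1  1  1  1
  d 0  0  1  2  2  2  2
  d 0  0  1  2  2  2  2
  a 0  0  1  2  2  2  3
  d 0  0  1  2  2  2  3
  a 0  0  1  2  2  2  3
LCS: 'ada'
LCS length = 3

3


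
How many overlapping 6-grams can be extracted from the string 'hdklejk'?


String 'hdklejk' has length L = 7.
Number of overlapping n-grams = L - n + 1
Substituting: 7 - 6 + 1 = 2

2


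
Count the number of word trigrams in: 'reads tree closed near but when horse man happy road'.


Word trigrams from [10] words:
  Trigram 1: (reads tree closed)
  Trigram 2: (tree closed near)
  Trigram 3: (closed near but)
  Trigram 4: (near but when)
  Trigram 5: (but when horse)
  Trigram 6: (when horse man)
  Trigram 7: (horse man happy)
  Trigram 8: (man happy road)
Total word trigrams: 10 - 2 = 8

8


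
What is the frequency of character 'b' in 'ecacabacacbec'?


Scanning 'ecacabacacbec' for 'b':
  Position 5: 'b' -> MATCH (count: 1)
  Position 10: 'b' -> MATCH (count: 2)
Total occurrences of 'b': 2

2


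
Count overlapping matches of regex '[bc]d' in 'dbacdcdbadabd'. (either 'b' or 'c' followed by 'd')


Pattern: [bc]d means either 'b' or 'c' followed by 'd'.
Scanning 'dbacdcdbadabd' position-by-position:
  Pos 0: window 'db' -> no
  Pos 1: window 'ba' -> no
  Pos 2: window 'ac' -> no
  Pos 3: window 'cd' -> MATCH
  Pos 4: window 'dc' -> no
  Pos 5: window 'cd' -> MATCH
  Pos 6: window 'db' -> no
  Pos 7: window 'ba' -> no
  Pos 8: window 'ad' -> no
  Pos 9: window 'da' -> no
  Pos 10: window 'ab' -> no
  Pos 11: window 'bd' -> MATCH
  Pos 12: window 'd' -> no
Total matches: 3

3


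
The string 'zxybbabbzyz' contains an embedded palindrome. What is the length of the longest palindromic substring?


Scanning 'zxybbabbzyz' for palindromic substrings.
Substring at positions 3-7: 'bbabb'.
Check: reverse('bbabb') = 'bbabb' -> palindrome confirmed.
Neighbouring characters ('y' / 'z') break symmetry, so it cannot extend further.
No longer palindromic substring exists; longest length = 5

5


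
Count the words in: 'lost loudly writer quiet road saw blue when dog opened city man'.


Counting words by splitting on spaces:
  Word 1: 'lost'
  Word 2: 'loudly'
  Word 3: 'writer'
  Word 4: 'quiet'
  Word 5: 'road'
  Word 6: 'saw'
  Word 7: 'blue'
  Word 8: 'when'
  Word 9: 'dog'
  Word 10: 'opened'
  Word 11: 'city'
  Word 12: 'man'
Total words: 12

12


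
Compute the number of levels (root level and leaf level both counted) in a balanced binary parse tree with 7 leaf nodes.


In a balanced binary tree with n leaves the deepest leaf is ceil(log2(n)) edges below the root,
so counting node levels inclusive of root and leaves gives ceil(log2(n)) + 1 levels.
log2(7) = 2.8074
ceil(2.8074) = 3
levels = 3 + 1 = 4

4


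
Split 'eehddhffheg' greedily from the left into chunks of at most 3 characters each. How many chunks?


'eehddhffheg' has 11 characters.
Chunking with max size 3:
  Chunk 1: 'eeh' (positions 0-2)
  Chunk 2: 'ddh' (positions 3-5)
  Chunk 3: 'ffh' (positions 6-8)
  Chunk 4: 'eg' (positions 9-10)
Total chunks: ceil(11 / 3) = 4

4


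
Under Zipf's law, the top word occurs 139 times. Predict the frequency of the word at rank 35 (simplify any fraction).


Zipf's law: freq(rank) = f1 / rank
f1 = 139, rank = 35
freq = 139 / 35
GCD(139, 35) = 1
Simplified: 139/35

139/35


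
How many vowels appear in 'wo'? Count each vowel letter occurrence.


Scanning each character of 'wo':
  Position 1: 'w' -> consonant (running count: 0)
  Position 2: 'o' -> vowel (running count: 1)
Total vowels: 1

1


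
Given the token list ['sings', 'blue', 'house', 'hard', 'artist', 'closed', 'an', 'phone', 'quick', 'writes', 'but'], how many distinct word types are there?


Listing all tokens and tracking unique types:
  Token 1: 'sings' -> NEW (unique so far: 1)
  Token 2: 'blue' -> NEW (unique so far: 2)
  Token 3: 'house' -> NEW (unique so far: 3)
  Token 4: 'hard' -> NEW (unique so far: 4)
  Token 5: 'artist' -> NEW (unique so far: 5)
  Token 6: 'closed' -> NEW (unique so far: 6)
  Token 7: 'an' -> NEW (unique so far: 7)
  Token 8: 'phone' -> NEW (unique so far: 8)
  Token 9: 'quick' -> NEW (unique so far: 9)
  Token 10: 'writes' -> NEW (unique so far: 10)
  Token 11: 'but' -> NEW (unique so far: 11)
Unique types: ('an', 'artist', 'blue', 'but', 'closed', 'hard', 'house', 'phone', 'quick', 'sings', 'writes')
Vocabulary size: 11

11


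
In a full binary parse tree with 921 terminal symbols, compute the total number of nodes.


Leaf nodes (terminals): 921
Internal nodes = n - 1 = 921 - 1 = 920
Total = leaves + internal = 921 + 920 = 1841

1841


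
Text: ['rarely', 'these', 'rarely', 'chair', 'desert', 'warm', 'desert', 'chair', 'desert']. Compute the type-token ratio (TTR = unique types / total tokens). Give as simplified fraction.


Tokens: 9
Unique types: ('chair', 'desert', 'rarely', 'these', 'warm') = 5
TTR = 5/9
Already in lowest terms.

5/9


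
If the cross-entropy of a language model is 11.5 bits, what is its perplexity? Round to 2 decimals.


Perplexity formula: PP = 2^H
H = 11.5
PP = 2^11.5
Decompose: 2^11.5 = 2^11 * 2^0.5 = 2^11 * sqrt(2)
2^11 = 2048, sqrt(2) ~ 1.4142136
PP ~ 2048 * 1.4142136 = 2896.3094528
Rounded to 2 decimals: 2896.31

2896.31


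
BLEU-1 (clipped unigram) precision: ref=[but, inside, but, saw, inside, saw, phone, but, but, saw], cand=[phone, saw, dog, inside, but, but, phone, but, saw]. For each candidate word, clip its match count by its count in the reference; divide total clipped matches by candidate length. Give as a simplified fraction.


Reference word counts: {'but': 4, 'inside': 2, 'phone': 1, 'saw': 3}
Checking each candidate word (with clipping):
  'phone' -> in reference (ref count 1, used 1/1) -> match (matches: 1)
  'saw' -> in reference (ref count 3, used 1/3) -> match (matches: 2)
  'dog' -> not in reference -> no match (matches: 2)
  'inside' -> in reference (ref count 2, used 1/2) -> match (matches: 3)
  'but' -> in reference (ref count 4, used 1/4) -> match (matches: 4)
  'but' -> in reference (ref count 4, used 2/4) -> match (matches: 5)
  'phone' -> ref count 1 already used up (1/1) -> clipped, no match (matches: 5)
  'but' -> in reference (ref count 4, used 3/4) -> match (matches: 6)
  'saw' -> in reference (ref count 3, used 2/3) -> match (matches: 7)
Clipped matches: 7, Candidate length: 9
Precision = 7/9

7/9


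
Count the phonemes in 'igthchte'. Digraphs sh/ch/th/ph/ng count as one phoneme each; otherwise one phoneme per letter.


Parsing 'igthchte' greedily, digraphs first:
  'i' -> vowel phoneme (phonemes so far: 1)
  'g' -> consonant phoneme (phonemes so far: 2)
  'th' -> digraph (1 consonant phoneme) (phonemes so far: 3)
  'ch' -> digraph (1 consonant phoneme) (phonemes so far: 4)
  't' -> consonant phoneme (phonemes so far: 5)
  'e' -> vowel phoneme (phonemes so far: 6)
Total phonemes: 6

6


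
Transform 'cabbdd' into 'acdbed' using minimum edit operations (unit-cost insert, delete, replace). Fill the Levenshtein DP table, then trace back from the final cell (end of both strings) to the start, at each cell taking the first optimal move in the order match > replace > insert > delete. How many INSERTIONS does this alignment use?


Edit distance = 4. Backtracking from cell (6, 6) with preference match > replace > insert > delete,
then listing the resulting alignment 'cabbdd' -> 'acdbed' left to right:
  Step 1: replace c->a
  Step 2: replace a->c
  Step 3: replace b->d
  Step 4: keep 'b'
  Step 5: replace d->e
  Step 6: keep 'd'
Total insertions: 0

0


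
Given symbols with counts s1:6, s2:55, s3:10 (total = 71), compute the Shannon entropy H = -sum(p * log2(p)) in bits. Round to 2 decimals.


Computing entropy H = -sum(p_i * log2(p_i)):
  s1: p = 6/71 = 0.0845, -p*log2(p) = 0.3012
  s2: p = 55/71 = 0.7746, -p*log2(p) = 0.2854
  s3: p = 10/71 = 0.1408, -p*log2(p) = 0.3983
H = sum of terms = 0.9849
Rounded to 2 decimals: 0.98

0.98


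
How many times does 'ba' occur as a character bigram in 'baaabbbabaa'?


Scanning 'baaabbbabaa' for bigram 'ba':
  Position 0: 'ba' -> MATCH
  Position 1: 'aa' -> no
  Position 2: 'aa' -> no
  Position 3: 'ab' -> no
  Position 4: 'bb' -> no
  Position 5: 'bb' -> no
  Position 6: 'ba' -> MATCH
  Position 7: 'ab' -> no
  Position 8: 'ba' -> MATCH
  Position 9: 'aa' -> no
Total matches: 3

3


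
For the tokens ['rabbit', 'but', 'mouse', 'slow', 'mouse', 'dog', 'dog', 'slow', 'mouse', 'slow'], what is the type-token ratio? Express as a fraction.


Tokens: 10
Unique types: ('but', 'dog', 'mouse', 'rabbit', 'slow') = 5
TTR = 5/10
Simplify: divide both by 5 -> 1/2
TTR = 1/2

1/2


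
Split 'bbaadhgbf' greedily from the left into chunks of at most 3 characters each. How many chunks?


'bbaadhgbf' has 9 characters.
Chunking with max size 3:
  Chunk 1: 'bba' (positions 0-2)
  Chunk 2: 'adh' (positions 3-5)
  Chunk 3: 'gbf' (positions 6-8)
Total chunks: ceil(9 / 3) = 3

3


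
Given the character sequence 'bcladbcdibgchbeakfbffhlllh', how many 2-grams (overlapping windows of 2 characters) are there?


String 'bcladbcdibgchbeakfbffhlllh' has length L = 26.
Number of overlapping n-grams = L - n + 1
Substituting: 26 - 2 + 1 = 25

25


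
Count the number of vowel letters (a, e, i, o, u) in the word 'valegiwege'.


Scanning each character of 'valegiwege':
  Position 1: 'v' -> consonant (running count: 0)
  Position 2: 'a' -> vowel (running count: 1)
  Position 3: 'l' -> consonant (running count: 1)
  Position 4: 'e' -> vowel (running count: 2)
  Position 5: 'g' -> consonant (running count: 2)
  Position 6: 'i' -> vowel (running count: 3)
  Position 7: 'w' -> consonant (running count: 3)
  Position 8: 'e' -> vowel (running count: 4)
  Position 9: 'g' -> consonant (running count: 4)
  Position 10: 'e' -> vowel (running count: 5)
Total vowels: 5

5


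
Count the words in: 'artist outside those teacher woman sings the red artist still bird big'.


Counting words by splitting on spaces:
  Word 1: 'artist'
  Word 2: 'outside'
  Word 3: 'those'
  Word 4: 'teacher'
  Word 5: 'woman'
  Word 6: 'sings'
  Word 7: 'the'
  Word 8: 'red'
  Word 9: 'artist'
  Word 10: 'still'
  Word 11: 'bird'
  Word 12: 'big'
Total words: 12

12


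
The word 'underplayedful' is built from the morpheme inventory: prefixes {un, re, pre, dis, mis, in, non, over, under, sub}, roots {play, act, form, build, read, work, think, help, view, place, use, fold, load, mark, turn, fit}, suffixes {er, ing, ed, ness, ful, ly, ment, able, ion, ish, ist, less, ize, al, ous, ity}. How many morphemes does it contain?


Segmenting 'underplayedful' against the inventory:
  'under' -> prefix (morpheme 1)
  'play' -> root (morpheme 2)
  'ed' -> suffix (morpheme 3)
  'ful' -> suffix (morpheme 4)
Total morphemes: 4

4


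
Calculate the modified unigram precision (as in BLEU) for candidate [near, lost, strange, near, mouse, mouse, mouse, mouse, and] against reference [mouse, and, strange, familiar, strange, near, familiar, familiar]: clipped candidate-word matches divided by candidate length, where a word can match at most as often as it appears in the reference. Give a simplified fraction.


Reference word counts: {'and': 1, 'familiar': 3, 'mouse': 1, 'near': 1, 'strange': 2}
Checking each candidate word (with clipping):
  'near' -> in reference (ref count 1, used 1/1) -> match (matches: 1)
  'lost' -> not in reference -> no match (matches: 1)
  'strange' -> in reference (ref count 2, used 1/2) -> match (matches: 2)
  'near' -> ref count 1 already used up (1/1) -> clipped, no match (matches: 2)
  'mouse' -> in reference (ref count 1, used 1/1) -> match (matches: 3)
  'mouse' -> ref count 1 already used up (1/1) -> clipped, no match (matches: 3)
  'mouse' -> ref count 1 already used up (1/1) -> clipped, no match (matches: 3)
  'mouse' -> ref count 1 already used up (1/1) -> clipped, no match (matches: 3)
  'and' -> in reference (ref count 1, used 1/1) -> match (matches: 4)
Clipped matches: 4, Candidate length: 9
Precision = 4/9

4/9


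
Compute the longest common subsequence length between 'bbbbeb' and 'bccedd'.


DP table for LCS of 'bbbbeb' and 'bccedd':
       b  c  c  e  d  d
    0  0  0  0  0  0  0
  b 0  1  1  1  1  1  1
  b 0  1  1  1  1  1  1
  b 0  1  1  1  1  1  1
  b 0  1  1  1  1  1  1
  e 0  1  1  1  2  2  2
  b 0  1  1  1  2  2  2
LCS: 'be'
LCS length = 2

2


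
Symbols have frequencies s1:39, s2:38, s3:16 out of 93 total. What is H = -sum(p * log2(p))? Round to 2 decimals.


Computing entropy H = -sum(p_i * log2(p_i)):
  s1: p = 39/93 = 0.4194, -p*log2(p) = 0.5258
  s2: p = 38/93 = 0.4086, -p*log2(p) = 0.5276
  s3: p = 16/93 = 0.1720, -p*log2(p) = 0.4368
H = sum of terms = 1.4902
Rounded to 2 decimals: 1.49

1.49


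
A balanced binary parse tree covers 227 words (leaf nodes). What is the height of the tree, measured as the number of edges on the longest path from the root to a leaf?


In a balanced binary tree with n leaves the deepest leaf is ceil(log2(n)) edges below the root.
log2(227) = 7.8265
ceil(7.8265) = 8
height (edges) = 8

8


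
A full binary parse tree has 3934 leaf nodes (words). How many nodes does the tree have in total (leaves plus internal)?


Leaf nodes (terminals): 3934
Internal nodes = n - 1 = 3934 - 1 = 3933
Total = leaves + internal = 3934 + 3933 = 7867

7867


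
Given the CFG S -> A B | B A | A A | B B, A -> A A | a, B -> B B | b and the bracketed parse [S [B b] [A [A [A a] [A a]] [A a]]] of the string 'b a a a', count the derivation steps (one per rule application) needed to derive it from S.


Every bracketed nonterminal node [X ...] in the tree is produced by exactly one rule application.
Reading the tree off as a leftmost derivation:
  Step 1: S  =>  B A   (applied S -> B A)
  Step 2: B A  =>  b A   (applied B -> b)
  Step 3: b A  =>  b A A   (applied A -> A A)
  Step 4: b A A  =>  b A A A   (applied A -> A A)
  Step 5: b A A A  =>  b a A A   (applied A -> a)
  Step 6: b a A A  =>  b a a A   (applied A -> a)
  Step 7: b a a A  =>  b a a a   (applied A -> a)
Final yield: b a a a
Total rewrite steps: 7

7


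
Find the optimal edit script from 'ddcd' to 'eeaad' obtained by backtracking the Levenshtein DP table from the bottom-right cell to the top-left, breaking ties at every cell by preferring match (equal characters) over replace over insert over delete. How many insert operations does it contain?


Edit distance = 4. Backtracking from cell (4, 5) with preference match > replace > insert > delete,
then listing the resulting alignment 'ddcd' -> 'eeaad' left to right:
  Step 1: insert 'e' [insertion #1]
  Step 2: replace d->e
  Step 3: replace d->a
  Step 4: replace c->a
  Step 5: keep 'd'
Total insertions: 1

1


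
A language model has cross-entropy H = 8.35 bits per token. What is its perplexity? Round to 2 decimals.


Perplexity formula: PP = 2^H
H = 8.35
PP = 2^8.35
Decompose: 2^8.35 = 2^8 * 2^0.35
2^8 = 256, 2^0.35 ~ 1.2745606
PP ~ 256 * 1.2745606 = 326.2875136
Rounded to 2 decimals: 326.29

326.29


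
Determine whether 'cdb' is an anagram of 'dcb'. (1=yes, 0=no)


Sort characters of 'cdb': 'bcd'
Sort characters of 'dcb': 'bcd'
Sorted forms match -> they ARE anagrams
Result: 1

1


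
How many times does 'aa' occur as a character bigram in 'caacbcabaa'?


Scanning 'caacbcabaa' for bigram 'aa':
  Position 0: 'ca' -> no
  Position 1: 'aa' -> MATCH
  Position 2: 'ac' -> no
  Position 3: 'cb' -> no
  Position 4: 'bc' -> no
  Position 5: 'ca' -> no
  Position 6: 'ab' -> no
  Position 7: 'ba' -> no
  Position 8: 'aa' -> MATCH
Total matches: 2

2


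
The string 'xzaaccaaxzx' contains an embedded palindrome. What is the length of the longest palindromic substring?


Scanning 'xzaaccaaxzx' for palindromic substrings.
Substring at positions 2-7: 'aaccaa'.
Check: reverse('aaccaa') = 'aaccaa' -> palindrome confirmed.
Neighbouring characters ('z' / 'x') break symmetry, so it cannot extend further.
No longer palindromic substring exists; longest length = 6

6


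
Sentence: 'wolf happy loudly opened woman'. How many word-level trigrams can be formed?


Word trigrams from [5] words:
  Trigram 1: (wolf happy loudly)
  Trigram 2: (happy loudly opened)
  Trigram 3: (loudly opened woman)
Total word trigrams: 5 - 2 = 3

3


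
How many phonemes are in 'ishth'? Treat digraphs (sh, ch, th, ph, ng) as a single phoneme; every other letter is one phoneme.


Parsing 'ishth' greedily, digraphs first:
  'i' -> vowel phoneme (phonemes so far: 1)
  'sh' -> digraph (1 consonant phoneme) (phonemes so far: 2)
  'th' -> digraph (1 consonant phoneme) (phonemes so far: 3)
Total phonemes: 3

3


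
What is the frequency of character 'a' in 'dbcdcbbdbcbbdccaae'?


Scanning 'dbcdcbbdbcbbdccaae' for 'a':
  Position 15: 'a' -> MATCH (count: 1)
  Position 16: 'a' -> MATCH (count: 2)
Total occurrences of 'a': 2

2


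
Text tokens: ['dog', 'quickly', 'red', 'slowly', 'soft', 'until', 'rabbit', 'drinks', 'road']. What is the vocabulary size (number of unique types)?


Listing all tokens and tracking unique types:
  Token 1: 'dog' -> NEW (unique so far: 1)
  Token 2: 'quickly' -> NEW (unique so far: 2)
  Token 3: 'red' -> NEW (unique so far: 3)
  Token 4: 'slowly' -> NEW (unique so far: 4)
  Token 5: 'soft' -> NEW (unique so far: 5)
  Token 6: 'until' -> NEW (unique so far: 6)
  Token 7: 'rabbit' -> NEW (unique so far: 7)
  Token 8: 'drinks' -> NEW (unique so far: 8)
  Token 9: 'road' -> NEW (unique so far: 9)
Unique types: ('dog', 'drinks', 'quickly', 'rabbit', 'red', 'road', 'slowly', 'soft', 'until')
Vocabulary size: 9

9


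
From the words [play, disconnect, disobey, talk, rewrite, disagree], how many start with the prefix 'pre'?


Checking each word for prefix 'pre':
  'play' -> no (count: 0)
  'disconnect' -> no (count: 0)
  'disobey' -> no (count: 0)
  'talk' -> no (count: 0)
  'rewrite' -> no (count: 0)
  'disagree' -> no (count: 0)
Total with prefix 'pre': 0

0


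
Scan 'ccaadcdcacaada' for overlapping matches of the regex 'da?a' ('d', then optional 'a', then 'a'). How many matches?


Pattern: da?a means 'd', then optional 'a', then 'a'.
Scanning 'ccaadcdcacaada' position-by-position:
  Pos 0: window 'cca' -> no
  Pos 1: window 'caa' -> no
  Pos 2: window 'aad' -> no
  Pos 3: window 'adc' -> no
  Pos 4: window 'dcd' -> no
  Pos 5: window 'cdc' -> no
  Pos 6: window 'dca' -> no
  Pos 7: window 'cac' -> no
  Pos 8: window 'aca' -> no
  Pos 9: window 'caa' -> no
  Pos 10: window 'aad' -> no
  Pos 11: window 'ada' -> no
  Pos 12: window 'da' -> MATCH
  Pos 13: window 'a' -> no
Total matches: 1

1


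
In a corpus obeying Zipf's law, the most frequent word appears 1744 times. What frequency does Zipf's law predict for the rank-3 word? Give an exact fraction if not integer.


Zipf's law: freq(rank) = f1 / rank
f1 = 1744, rank = 3
freq = 1744 / 3
GCD(1744, 3) = 1
Simplified: 1744/3

1744/3


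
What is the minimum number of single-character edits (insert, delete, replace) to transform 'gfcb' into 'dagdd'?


Building DP table for s1='gfcb' (len 4) and s2='dagdd' (len 5):
       d  a  g  d  d
    0  1  2  3  4  5
  g 1  1  2  2  3  4
  f 2  2  2  3  3  4
  c 3  3  3  3  4  4
  b 4  4  4  4  4  5
Edit distance = dp[4][5] = 5

5


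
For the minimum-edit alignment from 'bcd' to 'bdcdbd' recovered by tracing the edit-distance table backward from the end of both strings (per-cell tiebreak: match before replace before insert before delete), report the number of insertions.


Edit distance = 3. Backtracking from cell (3, 6) with preference match > replace > insert > delete,
then listing the resulting alignment 'bcd' -> 'bdcdbd' left to right:
  Step 1: keep 'b'
  Step 2: insert 'd' [insertion #1]
  Step 3: keep 'c'
  Step 4: insert 'd' [insertion #2]
  Step 5: insert 'b' [insertion #3]
  Step 6: keep 'd'
Total insertions: 3

3


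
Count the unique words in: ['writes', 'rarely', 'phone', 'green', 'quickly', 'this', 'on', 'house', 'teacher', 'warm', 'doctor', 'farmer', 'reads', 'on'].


Listing all tokens and tracking unique types:
  Token 1: 'writes' -> NEW (unique so far: 1)
  Token 2: 'rarely' -> NEW (unique so far: 2)
  Token 3: 'phone' -> NEW (unique so far: 3)
  Token 4: 'green' -> NEW (unique so far: 4)
  Token 5: 'quickly' -> NEW (unique so far: 5)
  Token 6: 'this' -> NEW (unique so far: 6)
  Token 7: 'on' -> NEW (unique so far: 7)
  Token 8: 'house' -> NEW (unique so far: 8)
  Token 9: 'teacher' -> NEW (unique so far: 9)
  Token 10: 'warm' -> NEW (unique so far: 10)
  Token 11: 'doctor' -> NEW (unique so far: 11)
  Token 12: 'farmer' -> NEW (unique so far: 12)
  Token 13: 'reads' -> NEW (unique so far: 13)
  Token 14: 'on' -> duplicate (unique so far: 13)
Unique types: ('doctor', 'farmer', 'green', 'house', 'on', 'phone', 'quickly', 'rarely', 'reads', 'teacher', 'this', 'warm', 'writes')
Vocabulary size: 13

13


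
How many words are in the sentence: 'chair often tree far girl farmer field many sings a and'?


Counting words by splitting on spaces:
  Word 1: 'chair'
  Word 2: 'often'
  Word 3: 'tree'
  Word 4: 'far'
  Word 5: 'girl'
  Word 6: 'farmer'
  Word 7: 'field'
  Word 8: 'many'
  Word 9: 'sings'
  Word 10: 'a'
  Word 11: 'and'
Total words: 11

11


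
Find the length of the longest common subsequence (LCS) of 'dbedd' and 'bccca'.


DP table for LCS of 'dbedd' and 'bccca':
       b  c  c  c  a
    0  0  0  0  0  0
  d 0  0  0  0  0  0
  b 0  1  1  1  1  1
  e 0  1  1  1  1  1
  d 0  1  1  1  1  1
  d 0  1  1  1  1  1
LCS: 'b'
LCS length = 1

1


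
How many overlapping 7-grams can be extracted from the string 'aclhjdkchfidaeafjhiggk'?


String 'aclhjdkchfidaeafjhiggk' has length L = 22.
Number of overlapping n-grams = L - n + 1
Substituting: 22 - 7 + 1 = 16

16


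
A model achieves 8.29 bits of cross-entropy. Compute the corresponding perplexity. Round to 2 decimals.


Perplexity formula: PP = 2^H
H = 8.29
PP = 2^8.29
Decompose: 2^8.29 = 2^8 * 2^0.29
2^8 = 256, 2^0.29 ~ 1.2226403
PP ~ 256 * 1.2226403 = 312.9959168
Rounded to 2 decimals: 313.00

313.00


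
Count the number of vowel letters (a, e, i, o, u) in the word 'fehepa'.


Scanning each character of 'fehepa':
  Position 1: 'f' -> consonant (running count: 0)
  Position 2: 'e' -> vowel (running count: 1)
  Position 3: 'h' -> consonant (running count: 1)
  Position 4: 'e' -> vowel (running count: 2)
  Position 5: 'p' -> consonant (running count: 2)
  Position 6: 'a' -> vowel (running count: 3)
Total vowels: 3

3


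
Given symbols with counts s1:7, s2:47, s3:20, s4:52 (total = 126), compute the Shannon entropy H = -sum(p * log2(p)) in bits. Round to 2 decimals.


Computing entropy H = -sum(p_i * log2(p_i)):
  s1: p = 7/126 = 0.0556, -p*log2(p) = 0.2317
  s2: p = 47/126 = 0.3730, -p*log2(p) = 0.5307
  s3: p = 20/126 = 0.1587, -p*log2(p) = 0.4215
  s4: p = 52/126 = 0.4127, -p*log2(p) = 0.5269
H = sum of terms = 1.7108
Rounded to 2 decimals: 1.71

1.71


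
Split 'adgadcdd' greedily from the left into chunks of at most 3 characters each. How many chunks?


'adgadcdd' has 8 characters.
Chunking with max size 3:
  Chunk 1: 'adg' (positions 0-2)
  Chunk 2: 'adc' (positions 3-5)
  Chunk 3: 'dd' (positions 6-7)
Total chunks: ceil(8 / 3) = 3

3


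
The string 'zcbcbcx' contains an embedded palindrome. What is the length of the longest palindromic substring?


Scanning 'zcbcbcx' for palindromic substrings.
Substring at positions 1-5: 'cbcbc'.
Check: reverse('cbcbc') = 'cbcbc' -> palindrome confirmed.
Neighbouring characters ('z' / 'x') break symmetry, so it cannot extend further.
No longer palindromic substring exists; longest length = 5

5


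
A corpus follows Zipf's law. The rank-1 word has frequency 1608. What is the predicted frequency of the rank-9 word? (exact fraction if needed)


Zipf's law: freq(rank) = f1 / rank
f1 = 1608, rank = 9
freq = 1608 / 9
GCD(1608, 9) = 3
Simplified: 536/3

536/3


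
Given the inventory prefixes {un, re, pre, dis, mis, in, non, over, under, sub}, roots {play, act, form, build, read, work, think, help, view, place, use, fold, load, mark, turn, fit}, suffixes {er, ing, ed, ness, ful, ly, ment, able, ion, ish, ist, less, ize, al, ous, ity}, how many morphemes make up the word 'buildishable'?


Segmenting 'buildishable' against the inventory:
  'build' -> root (morpheme 1)
  'ish' -> suffix (morpheme 2)
  'able' -> suffix (morpheme 3)
Total morphemes: 3

3


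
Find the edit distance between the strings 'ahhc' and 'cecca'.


Building DP table for s1='ahhc' (len 4) and s2='cecca' (len 5):
       c  e  c  c  a
    0  1  2  3  4  5
  a 1  1  2  3  4  4
  h 2  2  2  3  4  5
  h 3  3  3  3  4  5
  c 4  3  4  3  3  4
Edit distance = dp[4][5] = 4

4


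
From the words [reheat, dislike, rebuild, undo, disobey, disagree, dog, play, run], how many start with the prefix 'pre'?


Checking each word for prefix 'pre':
  'reheat' -> no (count: 0)
  'dislike' -> no (count: 0)
  'rebuild' -> no (count: 0)
  'undo' -> no (count: 0)
  'disobey' -> no (count: 0)
  'disagree' -> no (count: 0)
  'dog' -> no (count: 0)
  'play' -> no (count: 0)
  'run' -> no (count: 0)
Total with prefix 'pre': 0

0


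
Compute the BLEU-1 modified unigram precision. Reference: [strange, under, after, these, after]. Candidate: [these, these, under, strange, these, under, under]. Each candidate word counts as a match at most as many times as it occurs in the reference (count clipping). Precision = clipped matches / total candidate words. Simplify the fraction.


Reference word counts: {'after': 2, 'strange': 1, 'these': 1, 'under': 1}
Checking each candidate word (with clipping):
  'these' -> in reference (ref count 1, used 1/1) -> match (matches: 1)
  'these' -> ref count 1 already used up (1/1) -> clipped, no match (matches: 1)
  'under' -> in reference (ref count 1, used 1/1) -> match (matches: 2)
  'strange' -> in reference (ref count 1, used 1/1) -> match (matches: 3)
  'these' -> ref count 1 already used up (1/1) -> clipped, no match (matches: 3)
  'under' -> ref count 1 already used up (1/1) -> clipped, no match (matches: 3)
  'under' -> ref count 1 already used up (1/1) -> clipped, no match (matches: 3)
Clipped matches: 3, Candidate length: 7
Precision = 3/7

3/7


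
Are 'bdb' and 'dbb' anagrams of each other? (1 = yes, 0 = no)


Sort characters of 'bdb': 'bbd'
Sort characters of 'dbb': 'bbd'
Sorted forms match -> they ARE anagrams
Result: 1

1


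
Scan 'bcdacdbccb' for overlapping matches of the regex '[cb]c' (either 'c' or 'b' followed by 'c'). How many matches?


Pattern: [cb]c means either 'c' or 'b' followed by 'c'.
Scanning 'bcdacdbccb' position-by-position:
  Pos 0: window 'bc' -> MATCH
  Pos 1: window 'cd' -> no
  Pos 2: window 'da' -> no
  Pos 3: window 'ac' -> no
  Pos 4: window 'cd' -> no
  Pos 5: window 'db' -> no
  Pos 6: window 'bc' -> MATCH
  Pos 7: window 'cc' -> MATCH
  Pos 8: window 'cb' -> no
  Pos 9: window 'b' -> no
Total matches: 3

3


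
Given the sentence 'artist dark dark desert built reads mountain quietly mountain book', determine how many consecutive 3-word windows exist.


Word trigrams from [10] words:
  Trigram 1: (artist dark dark)
  Trigram 2: (dark dark desert)
  Trigram 3: (dark desert built)
  Trigram 4: (desert built reads)
  Trigram 5: (built reads mountain)
  Trigram 6: (reads mountain quietly)
  Trigram 7: (mountain quietly mountain)
  Trigram 8: (quietly mountain book)
Total word trigrams: 10 - 2 = 8

8


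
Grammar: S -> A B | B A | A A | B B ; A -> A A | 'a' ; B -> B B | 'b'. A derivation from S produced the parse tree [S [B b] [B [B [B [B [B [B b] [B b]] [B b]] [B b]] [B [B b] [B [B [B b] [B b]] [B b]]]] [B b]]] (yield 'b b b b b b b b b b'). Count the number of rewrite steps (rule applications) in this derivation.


Every bracketed nonterminal node [X ...] in the tree is produced by exactly one rule application.
Reading the tree off as a leftmost derivation:
  Step 1: S  =>  B B   (applied S -> B B)
  Step 2: B B  =>  b B   (applied B -> b)
  Step 3: b B  =>  b B B   (applied B -> B B)
  Step 4: b B B  =>  b B B B   (applied B -> B B)
  Step 5: b B B B  =>  b B B B B   (applied B -> B B)
  Step 6: b B B B B  =>  b B B B B B   (applied B -> B B)
  Step 7: b B B B B B  =>  b B B B B B B   (applied B -> B B)
  Step 8: b B B B B B B  =>  b b B B B B B   (applied B -> b)
  Step 9: b b B B B B B  =>  b b b B B B B   (applied B -> b)
  Step 10: b b b B B B B  =>  b b b b B B B   (applied B -> b)
  Step 11: b b b b B B B  =>  b b b b b B B   (applied B -> b)
  Step 12: b b b b b B B  =>  b b b b b B B B   (applied B -> B B)
  Step 13: b b b b b B B B  =>  b b b b b b B B   (applied B -> b)
  Step 14: b b b b b b B B  =>  b b b b b b B B B   (applied B -> B B)
  Step 15: b b b b b b B B B  =>  b b b b b b B B B B   (applied B -> B B)
  Step 16: b b b b b b B B B B  =>  b b b b b b b B B B   (applied B -> b)
  Step 17: b b b b b b b B B B  =>  b b b b b b b b B B   (applied B -> b)
  Step 18: b b b b b b b b B B  =>  b b b b b b b b b B   (applied B -> b)
  Step 19: b b b b b b b b b B  =>  b b b b b b b b b b   (applied B -> b)
Final yield: b b b b b b b b b b
Total rewrite steps: 19

19


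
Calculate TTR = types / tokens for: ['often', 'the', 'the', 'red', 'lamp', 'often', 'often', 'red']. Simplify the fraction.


Tokens: 8
Unique types: ('lamp', 'often', 'red', 'the') = 4
TTR = 4/8
Simplify: divide both by 4 -> 1/2
TTR = 1/2

1/2


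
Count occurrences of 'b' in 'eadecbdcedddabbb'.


Scanning 'eadecbdcedddabbb' for 'b':
  Position 5: 'b' -> MATCH (count: 1)
  Position 13: 'b' -> MATCH (count: 2)
  Position 14: 'b' -> MATCH (count: 3)
  Position 15: 'b' -> MATCH (count: 4)
Total occurrences of 'b': 4

4


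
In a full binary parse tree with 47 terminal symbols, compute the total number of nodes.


Leaf nodes (terminals): 47
Internal nodes = n - 1 = 47 - 1 = 46
Total = leaves + internal = 47 + 46 = 93

93


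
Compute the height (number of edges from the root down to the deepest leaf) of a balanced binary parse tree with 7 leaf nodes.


In a balanced binary tree with n leaves the deepest leaf is ceil(log2(n)) edges below the root.
log2(7) = 2.8074
ceil(2.8074) = 3
height (edges) = 3

3


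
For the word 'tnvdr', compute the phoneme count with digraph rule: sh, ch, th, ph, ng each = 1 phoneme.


Parsing 'tnvdr' greedily, digraphs first:
  't' -> consonant phoneme (phonemes so far: 1)
  'n' -> consonant phoneme (phonemes so far: 2)
  'v' -> consonant phoneme (phonemes so far: 3)
  'd' -> consonant phoneme (phonemes so far: 4)
  'r' -> consonant phoneme (phonemes so far: 5)
Total phonemes: 5

5


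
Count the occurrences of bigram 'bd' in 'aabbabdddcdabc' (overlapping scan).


Scanning 'aabbabdddcdabc' for bigram 'bd':
  Position 0: 'aa' -> no
  Position 1: 'ab' -> no
  Position 2: 'bb' -> no
  Position 3: 'ba' -> no
  Position 4: 'ab' -> no
  Position 5: 'bd' -> MATCH
  Position 6: 'dd' -> no
  Position 7: 'dd' -> no
  Position 8: 'dc' -> no
  Position 9: 'cd' -> no
  Position 10: 'da' -> no
  Position 11: 'ab' -> no
  Position 12: 'bc' -> no
Total matches: 1

1


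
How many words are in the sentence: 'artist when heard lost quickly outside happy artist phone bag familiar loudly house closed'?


Counting words by splitting on spaces:
  Word 1: 'artist'
  Word 2: 'when'
  Word 3: 'heard'
  Word 4: 'lost'
  Word 5: 'quickly'
  Word 6: 'outside'
  Word 7: 'happy'
  Word 8: 'artist'
  Word 9: 'phone'
  Word 10: 'bag'
  Word 11: 'familiar'
  Word 12: 'loudly'
  Word 13: 'house'
  Word 14: 'closed'
Total words: 14

14


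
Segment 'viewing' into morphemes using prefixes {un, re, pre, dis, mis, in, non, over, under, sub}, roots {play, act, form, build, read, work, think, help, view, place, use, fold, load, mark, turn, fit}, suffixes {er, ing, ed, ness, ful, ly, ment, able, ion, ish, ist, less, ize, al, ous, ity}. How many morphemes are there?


Segmenting 'viewing' against the inventory:
  'view' -> root (morpheme 1)
  'ing' -> suffix (morpheme 2)
Total morphemes: 2

2


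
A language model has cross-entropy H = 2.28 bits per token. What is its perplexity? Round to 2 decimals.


Perplexity formula: PP = 2^H
H = 2.28
PP = 2^2.28
Decompose: 2^2.28 = 2^2 * 2^0.28
2^2 = 4, 2^0.28 ~ 1.2141949
PP ~ 4 * 1.2141949 = 4.8567796
Rounded to 2 decimals: 4.86

4.86


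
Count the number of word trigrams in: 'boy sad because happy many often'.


Word trigrams from [6] words:
  Trigram 1: (boy sad because)
  Trigram 2: (sad because happy)
  Trigram 3: (because happy many)
  Trigram 4: (happy many often)
Total word trigrams: 6 - 2 = 4

4


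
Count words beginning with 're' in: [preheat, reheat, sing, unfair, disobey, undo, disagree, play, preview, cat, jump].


Checking each word for prefix 're':
  'preheat' -> no (count: 0)
  'reheat' -> YES, starts with 're' (count: 1)
  'sing' -> no (count: 1)
  'unfair' -> no (count: 1)
  'disobey' -> no (count: 1)
  'undo' -> no (count: 1)
  'disagree' -> no (count: 1)
  'play' -> no (count: 1)
  'preview' -> no (count: 1)
  'cat' -> no (count: 1)
  'jump' -> no (count: 1)
Total with prefix 're': 1

1


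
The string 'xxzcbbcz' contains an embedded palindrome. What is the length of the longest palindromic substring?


Scanning 'xxzcbbcz' for palindromic substrings.
Substring at positions 2-7: 'zcbbcz'.
Check: reverse('zcbbcz') = 'zcbbcz' -> palindrome confirmed.
Neighbouring characters ('x' / '-') break symmetry, so it cannot extend further.
No longer palindromic substring exists; longest length = 6

6


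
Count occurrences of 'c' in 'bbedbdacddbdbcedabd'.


Scanning 'bbedbdacddbdbcedabd' for 'c':
  Position 7: 'c' -> MATCH (count: 1)
  Position 13: 'c' -> MATCH (count: 2)
Total occurrences of 'c': 2

2


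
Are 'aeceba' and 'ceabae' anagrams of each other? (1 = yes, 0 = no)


Sort characters of 'aeceba': 'aabcee'
Sort characters of 'ceabae': 'aabcee'
Sorted forms match -> they ARE anagrams
Result: 1

1


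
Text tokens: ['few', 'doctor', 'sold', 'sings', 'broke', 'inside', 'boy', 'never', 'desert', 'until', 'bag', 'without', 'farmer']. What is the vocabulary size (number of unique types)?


Listing all tokens and tracking unique types:
  Token 1: 'few' -> NEW (unique so far: 1)
  Token 2: 'doctor' -> NEW (unique so far: 2)
  Token 3: 'sold' -> NEW (unique so far: 3)
  Token 4: 'sings' -> NEW (unique so far: 4)
  Token 5: 'broke' -> NEW (unique so far: 5)
  Token 6: 'inside' -> NEW (unique so far: 6)
  Token 7: 'boy' -> NEW (unique so far: 7)
  Token 8: 'never' -> NEW (unique so far: 8)
  Token 9: 'desert' -> NEW (unique so far: 9)
  Token 10: 'until' -> NEW (unique so far: 10)
  Token 11: 'bag' -> NEW (unique so far: 11)
  Token 12: 'without' -> NEW (unique so far: 12)
  Token 13: 'farmer' -> NEW (unique so far: 13)
Unique types: ('bag', 'boy', 'broke', 'desert', 'doctor', 'farmer', 'few', 'inside', 'never', 'sings', 'sold', 'until', 'without')
Vocabulary size: 13

13


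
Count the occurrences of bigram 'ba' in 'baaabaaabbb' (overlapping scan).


Scanning 'baaabaaabbb' for bigram 'ba':
  Position 0: 'ba' -> MATCH
  Position 1: 'aa' -> no
  Position 2: 'aa' -> no
  Position 3: 'ab' -> no
  Position 4: 'ba' -> MATCH
  Position 5: 'aa' -> no
  Position 6: 'aa' -> no
  Position 7: 'ab' -> no
  Position 8: 'bb' -> no
  Position 9: 'bb' -> no
Total matches: 2

2


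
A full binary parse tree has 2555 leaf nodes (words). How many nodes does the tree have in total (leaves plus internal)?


Leaf nodes (terminals): 2555
Internal nodes = n - 1 = 2555 - 1 = 2554
Total = leaves + internal = 2555 + 2554 = 5109

5109


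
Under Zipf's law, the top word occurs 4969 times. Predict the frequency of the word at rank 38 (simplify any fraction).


Zipf's law: freq(rank) = f1 / rank
f1 = 4969, rank = 38
freq = 4969 / 38
GCD(4969, 38) = 1
Simplified: 4969/38

4969/38


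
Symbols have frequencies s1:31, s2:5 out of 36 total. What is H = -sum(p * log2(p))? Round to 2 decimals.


Computing entropy H = -sum(p_i * log2(p_i)):
  s1: p = 31/36 = 0.8611, -p*log2(p) = 0.1858
  s2: p = 5/36 = 0.1389, -p*log2(p) = 0.3956
H = sum of terms = 0.5814
Rounded to 2 decimals: 0.58

0.58


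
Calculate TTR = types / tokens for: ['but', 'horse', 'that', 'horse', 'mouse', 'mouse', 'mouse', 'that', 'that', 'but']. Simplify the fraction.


Tokens: 10
Unique types: ('but', 'horse', 'mouse', 'that') = 4
TTR = 4/10
Simplify: divide both by 2 -> 2/5
TTR = 2/5

2/5


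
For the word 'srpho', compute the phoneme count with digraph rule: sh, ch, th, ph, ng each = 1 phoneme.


Parsing 'srpho' greedily, digraphs first:
  's' -> consonant phoneme (phonemes so far: 1)
  'r' -> consonant phoneme (phonemes so far: 2)
  'ph' -> digraph (1 consonant phoneme) (phonemes so far: 3)
  'o' -> vowel phoneme (phonemes so far: 4)
Total phonemes: 4

4


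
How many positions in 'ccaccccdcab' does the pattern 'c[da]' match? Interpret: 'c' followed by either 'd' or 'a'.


Pattern: c[da] means 'c' followed by either 'd' or 'a'.
Scanning 'ccaccccdcab' position-by-position:
  Pos 0: window 'cc' -> no
  Pos 1: window 'ca' -> MATCH
  Pos 2: window 'ac' -> no
  Pos 3: window 'cc' -> no
  Pos 4: window 'cc' -> no
  Pos 5: window 'cc' -> no
  Pos 6: window 'cd' -> MATCH
  Pos 7: window 'dc' -> no
  Pos 8: window 'ca' -> MATCH
  Pos 9: window 'ab' -> no
  Pos 10: window 'b' -> no
Total matches: 3

3
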